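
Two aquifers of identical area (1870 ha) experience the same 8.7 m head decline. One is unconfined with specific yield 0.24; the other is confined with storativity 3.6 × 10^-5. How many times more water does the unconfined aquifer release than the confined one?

ΔV_u / ΔV_c ≈ 6670

A = 1870 ha = 1.87 × 10^7 m²
Unconfined: ΔV_u = Sy × A × Δh = 0.24 × 1.87 × 10^7 × 8.7 = 3.905 × 10^7 m³
Confined: ΔV_c = S × A × Δh = 3.6 × 10^-5 × 1.87 × 10^7 × 8.7 = 5857 m³
Ratio = ΔV_u / ΔV_c = Sy / S = 0.24 / 3.6 × 10^-5 = 6667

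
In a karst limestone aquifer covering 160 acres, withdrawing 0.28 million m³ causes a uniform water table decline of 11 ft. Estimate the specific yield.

Sy ≈ 0.13

A = 160 acres = 6.475 × 10^5 m²
Δh = 11 ft = 3.353 m
ΔV = 0.28 million m³ = 2.8 × 10^5 m³
Sy = ΔV / (A × Δh) = 2.8 × 10^5 m³ / (6.475 × 10^5 m² × 3.353 m) = 0.129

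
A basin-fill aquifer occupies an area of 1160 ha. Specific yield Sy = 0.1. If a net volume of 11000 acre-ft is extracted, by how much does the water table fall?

Δh ≈ 11.7 m

A = 1160 ha = 1.16 × 10^7 m²
ΔV = 11000 acre-ft = 1.357 × 10^7 m³
Δh = ΔV / (Sy × A) = 1.357 × 10^7 m³ / (0.1 × 1.16 × 10^7 m²) = 11.7 m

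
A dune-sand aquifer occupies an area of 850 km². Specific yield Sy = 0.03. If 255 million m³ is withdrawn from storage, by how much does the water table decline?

A = 850 km² = 8.5 × 10^8 m²
ΔV = 255 million m³ = 2.55 × 10^8 m³
Δh = ΔV / (Sy × A) = 2.55 × 10^8 m³ / (0.03 × 8.5 × 10^8 m²) = 10 m

Δh ≈ 10 m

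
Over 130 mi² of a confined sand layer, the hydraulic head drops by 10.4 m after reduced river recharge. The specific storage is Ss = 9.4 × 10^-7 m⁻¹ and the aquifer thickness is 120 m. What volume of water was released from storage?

S = Ss × b = 9.4 × 10^-7 m⁻¹ × 120 m = 1.128 × 10^-4
A = 130 mi² = 3.367 × 10^8 m²
ΔV = S × A × Δh = 1.128 × 10^-4 × 3.367 × 10^8 m² × 10.4 m = 3.95 × 10^5 m³

ΔV ≈ 3.95 × 10^5 m³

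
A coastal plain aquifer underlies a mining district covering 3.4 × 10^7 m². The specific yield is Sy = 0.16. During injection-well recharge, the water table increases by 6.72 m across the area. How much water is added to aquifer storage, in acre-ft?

ΔV ≈ 29600 acre-ft

ΔV = Sy × A × Δh = 0.16 × 3.4 × 10^7 m² × 6.72 m = 3.656 × 10^7 m³
ΔV = 3.656 × 10^7 m³ = 29640 acre-ft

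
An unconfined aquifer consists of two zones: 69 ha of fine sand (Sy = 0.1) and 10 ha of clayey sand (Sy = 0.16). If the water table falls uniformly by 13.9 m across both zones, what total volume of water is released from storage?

A₁ = 69 ha = 6.9 × 10^5 m²; A₂ = 10 ha = 1 × 10^5 m²
ΔV₁ = 0.1 × 6.9 × 10^5 × 13.9 = 9.591 × 10^5 m³
ΔV₂ = 0.16 × 1 × 10^5 × 13.9 = 2.224 × 10^5 m³
ΔV = ΔV₁ + ΔV₂ = 1.181 × 10^6 m³

ΔV ≈ 1.18 × 10^6 m³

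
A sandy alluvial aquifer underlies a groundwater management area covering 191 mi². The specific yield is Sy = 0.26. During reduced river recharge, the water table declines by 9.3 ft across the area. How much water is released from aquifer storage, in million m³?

ΔV ≈ 365 million m³

A = 191 mi² = 4.947 × 10^8 m²
Δh = 9.3 ft = 2.835 m
ΔV = Sy × A × Δh = 0.26 × 4.947 × 10^8 m² × 2.835 m = 3.646 × 10^8 m³
ΔV = 3.646 × 10^8 m³ = 364.6 million m³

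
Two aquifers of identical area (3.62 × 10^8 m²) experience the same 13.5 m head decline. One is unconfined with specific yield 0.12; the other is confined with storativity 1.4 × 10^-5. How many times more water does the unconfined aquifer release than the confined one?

ΔV_u / ΔV_c ≈ 8570

Unconfined: ΔV_u = Sy × A × Δh = 0.12 × 3.62 × 10^8 × 13.5 = 5.864 × 10^8 m³
Confined: ΔV_c = S × A × Δh = 1.4 × 10^-5 × 3.62 × 10^8 × 13.5 = 68420 m³
Ratio = ΔV_u / ΔV_c = Sy / S = 0.12 / 1.4 × 10^-5 = 8571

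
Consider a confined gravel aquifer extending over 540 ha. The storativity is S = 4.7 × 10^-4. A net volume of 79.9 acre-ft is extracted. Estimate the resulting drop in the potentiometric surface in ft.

Δh ≈ 127 ft

A = 540 ha = 5.4 × 10^6 m²
ΔV = 79.9 acre-ft = 98560 m³
Δh = ΔV / (S × A) = 98560 m³ / (4.7 × 10^-4 × 5.4 × 10^6 m²) = 38.83 m
Δh = 38.83 m = 127.4 ft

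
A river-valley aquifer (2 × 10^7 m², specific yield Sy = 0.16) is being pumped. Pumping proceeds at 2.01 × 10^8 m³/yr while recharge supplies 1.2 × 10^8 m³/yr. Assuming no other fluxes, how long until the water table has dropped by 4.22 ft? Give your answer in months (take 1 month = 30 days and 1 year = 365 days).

Δh = 4.22 ft = 1.286 m
ΔV = Sy × A × Δh = 0.16 × 2 × 10^7 × 1.286 = 4.116 × 10^6 m³
Net withdrawal = 2.01 × 10^8 − 1.2 × 10^8 = 8.1 × 10^7 m³/yr = 2.219 × 10^5 m³/d
t = ΔV / Q = 4.116 × 10^6 m³ / 2.219 × 10^5 m³/d = 18.55 d
t = 18.55 d ≈ 0.6182 months

t ≈ 0.618 months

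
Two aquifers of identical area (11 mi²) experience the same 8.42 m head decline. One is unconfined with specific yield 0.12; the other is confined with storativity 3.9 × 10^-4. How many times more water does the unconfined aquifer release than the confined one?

A = 11 mi² = 2.849 × 10^7 m²
Unconfined: ΔV_u = Sy × A × Δh = 0.12 × 2.849 × 10^7 × 8.42 = 2.879 × 10^7 m³
Confined: ΔV_c = S × A × Δh = 3.9 × 10^-4 × 2.849 × 10^7 × 8.42 = 93560 m³
Ratio = ΔV_u / ΔV_c = Sy / S = 0.12 / 3.9 × 10^-4 = 307.7

ΔV_u / ΔV_c ≈ 308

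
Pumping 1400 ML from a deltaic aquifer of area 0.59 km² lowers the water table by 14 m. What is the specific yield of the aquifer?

A = 0.59 km² = 5.9 × 10^5 m²
ΔV = 1400 ML = 1.4 × 10^6 m³
Sy = ΔV / (A × Δh) = 1.4 × 10^6 m³ / (5.9 × 10^5 m² × 14 m) = 0.1695

Sy ≈ 0.17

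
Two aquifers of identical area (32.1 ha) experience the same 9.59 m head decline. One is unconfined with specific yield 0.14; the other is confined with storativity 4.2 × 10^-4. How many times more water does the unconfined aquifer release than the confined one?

ΔV_u / ΔV_c ≈ 333

A = 32.1 ha = 3.21 × 10^5 m²
Unconfined: ΔV_u = Sy × A × Δh = 0.14 × 3.21 × 10^5 × 9.59 = 4.31 × 10^5 m³
Confined: ΔV_c = S × A × Δh = 4.2 × 10^-4 × 3.21 × 10^5 × 9.59 = 1293 m³
Ratio = ΔV_u / ΔV_c = Sy / S = 0.14 / 4.2 × 10^-4 = 333.3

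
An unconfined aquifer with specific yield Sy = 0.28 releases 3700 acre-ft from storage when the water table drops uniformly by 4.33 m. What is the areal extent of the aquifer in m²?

A ≈ 3.76 × 10^6 m²

ΔV = 3700 acre-ft = 4.564 × 10^6 m³
A = ΔV / (Sy × Δh) = 4.564 × 10^6 / (0.28 × 4.33) = 3.764 × 10^6 m²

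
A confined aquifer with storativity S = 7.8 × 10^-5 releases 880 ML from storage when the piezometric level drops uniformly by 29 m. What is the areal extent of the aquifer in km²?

A ≈ 389 km²

ΔV = 880 ML = 8.8 × 10^5 m³
A = ΔV / (S × Δh) = 8.8 × 10^5 / (7.8 × 10^-5 × 29) = 3.89 × 10^8 m²
A = 3.89 × 10^8 m² = 389 km²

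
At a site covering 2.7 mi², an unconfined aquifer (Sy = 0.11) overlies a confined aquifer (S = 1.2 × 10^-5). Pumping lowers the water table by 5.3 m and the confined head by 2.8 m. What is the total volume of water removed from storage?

A = 2.7 mi² = 6.993 × 10^6 m²
Unconfined: ΔV_u = Sy × A × Δh_u = 0.11 × 6.993 × 10^6 × 5.3 = 4.077 × 10^6 m³
Confined: ΔV_c = S × A × Δh_c = 1.2 × 10^-5 × 6.993 × 10^6 × 2.8 = 235 m³
Total ΔV = 4.077 × 10^6 + 235 = 4.077 × 10^6 m³

ΔV ≈ 4.08 × 10^6 m³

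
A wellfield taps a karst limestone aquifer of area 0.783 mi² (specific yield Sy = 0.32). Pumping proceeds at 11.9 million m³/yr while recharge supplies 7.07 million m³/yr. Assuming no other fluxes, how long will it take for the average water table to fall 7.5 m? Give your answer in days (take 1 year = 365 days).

t ≈ 368 days

A = 0.783 mi² = 2.028 × 10^6 m²
ΔV = Sy × A × Δh = 0.32 × 2.028 × 10^6 × 7.5 = 4.867 × 10^6 m³
Net withdrawal = 11.9 − 7.07 = 4.83 million m³/yr = 13230 m³/d
t = ΔV / Q = 4.867 × 10^6 m³ / 13230 m³/d = 367.8 d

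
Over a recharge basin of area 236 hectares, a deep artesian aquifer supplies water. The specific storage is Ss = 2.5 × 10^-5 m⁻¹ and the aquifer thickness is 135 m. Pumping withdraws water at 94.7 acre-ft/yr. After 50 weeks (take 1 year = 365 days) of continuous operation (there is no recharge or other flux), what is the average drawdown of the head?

Δh ≈ 14.1 m

S = Ss × b = 2.5 × 10^-5 m⁻¹ × 135 m = 3.375 × 10^-3
A = 236 hectares = 2.36 × 10^6 m²
Q = 94.7 acre-ft/yr = 320 m³/d
t = 50 weeks = 350 d
ΔV = Q × t = 320 m³/d × 350 d = 1.12 × 10^5 m³
Δh = ΔV / (S × A) = 1.12 × 10^5 / (0.003375 × 2.36 × 10^6) = 14.06 m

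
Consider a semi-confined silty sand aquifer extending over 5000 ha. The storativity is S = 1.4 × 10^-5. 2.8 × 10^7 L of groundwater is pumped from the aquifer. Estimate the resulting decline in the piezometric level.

Δh ≈ 40 m

A = 5000 ha = 5 × 10^7 m²
ΔV = 2.8 × 10^7 L = 28000 m³
Δh = ΔV / (S × A) = 28000 m³ / (1.4 × 10^-5 × 5 × 10^7 m²) = 40 m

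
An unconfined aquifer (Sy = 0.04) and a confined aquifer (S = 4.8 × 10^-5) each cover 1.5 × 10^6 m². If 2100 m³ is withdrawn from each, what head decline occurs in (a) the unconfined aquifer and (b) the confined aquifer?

Δh_u ≈ 0.035 m; Δh_c ≈ 29.2 m

Unconfined: Δh_u = ΔV/(Sy·A) = 2100/(0.04 × 1.5 × 10^6) = 0.035 m
Confined: Δh_c = ΔV/(S·A) = 2100/(4.8 × 10^-5 × 1.5 × 10^6) = 29.17 m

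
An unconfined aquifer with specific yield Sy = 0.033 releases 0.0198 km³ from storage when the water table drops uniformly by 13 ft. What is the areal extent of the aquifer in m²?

A ≈ 1.51 × 10^8 m²

Δh = 13 ft = 3.962 m
ΔV = 0.0198 km³ = 1.98 × 10^7 m³
A = ΔV / (Sy × Δh) = 1.98 × 10^7 / (0.033 × 3.962) = 1.514 × 10^8 m²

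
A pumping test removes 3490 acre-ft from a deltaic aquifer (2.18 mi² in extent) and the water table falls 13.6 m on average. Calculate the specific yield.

A = 2.18 mi² = 5.646 × 10^6 m²
ΔV = 3490 acre-ft = 4.305 × 10^6 m³
Sy = ΔV / (A × Δh) = 4.305 × 10^6 m³ / (5.646 × 10^6 m² × 13.6 m) = 0.05606

Sy ≈ 0.056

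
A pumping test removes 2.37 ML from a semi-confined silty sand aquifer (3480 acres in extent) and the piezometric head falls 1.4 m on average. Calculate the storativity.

A = 3480 acres = 1.408 × 10^7 m²
ΔV = 2.37 ML = 2370 m³
S = ΔV / (A × Δh) = 2370 m³ / (1.408 × 10^7 m² × 1.4 m) = 1.202 × 10^-4

S ≈ 1.2 × 10^-4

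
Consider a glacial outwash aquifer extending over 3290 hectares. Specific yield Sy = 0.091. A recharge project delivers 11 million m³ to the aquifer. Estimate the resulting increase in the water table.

Δh ≈ 3.67 m

A = 3290 hectares = 3.29 × 10^7 m²
ΔV = 11 million m³ = 1.1 × 10^7 m³
Δh = ΔV / (Sy × A) = 1.1 × 10^7 m³ / (0.091 × 3.29 × 10^7 m²) = 3.674 m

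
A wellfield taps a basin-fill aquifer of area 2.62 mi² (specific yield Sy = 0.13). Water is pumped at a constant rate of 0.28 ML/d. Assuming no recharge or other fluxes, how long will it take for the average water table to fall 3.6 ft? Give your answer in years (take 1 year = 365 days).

t ≈ 9.47 years

A = 2.62 mi² = 6.786 × 10^6 m²
Δh = 3.6 ft = 1.097 m
ΔV = Sy × A × Δh = 0.13 × 6.786 × 10^6 × 1.097 = 9.68 × 10^5 m³
Q = 0.28 ML/d = 280 m³/d
t = ΔV / Q = 9.68 × 10^5 m³ / 280 m³/d = 3457 d
t = 3457 d ≈ 9.471 years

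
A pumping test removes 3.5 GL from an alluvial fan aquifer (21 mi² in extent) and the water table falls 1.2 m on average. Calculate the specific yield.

A = 21 mi² = 5.439 × 10^7 m²
ΔV = 3.5 GL = 3.5 × 10^6 m³
Sy = ΔV / (A × Δh) = 3.5 × 10^6 m³ / (5.439 × 10^7 m² × 1.2 m) = 0.05363

Sy ≈ 0.054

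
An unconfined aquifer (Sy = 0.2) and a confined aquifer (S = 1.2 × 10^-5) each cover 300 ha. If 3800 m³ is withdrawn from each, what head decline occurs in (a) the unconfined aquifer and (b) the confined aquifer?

A = 300 ha = 3 × 10^6 m²
Unconfined: Δh_u = ΔV/(Sy·A) = 3800/(0.2 × 3 × 10^6) = 0.006333 m
Confined: Δh_c = ΔV/(S·A) = 3800/(1.2 × 10^-5 × 3 × 10^6) = 105.6 m

Δh_u ≈ 0.00633 m; Δh_c ≈ 106 m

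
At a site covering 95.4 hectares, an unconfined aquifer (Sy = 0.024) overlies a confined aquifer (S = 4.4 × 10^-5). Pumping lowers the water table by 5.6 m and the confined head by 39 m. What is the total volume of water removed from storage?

A = 95.4 hectares = 9.54 × 10^5 m²
Unconfined: ΔV_u = Sy × A × Δh_u = 0.024 × 9.54 × 10^5 × 5.6 = 1.282 × 10^5 m³
Confined: ΔV_c = S × A × Δh_c = 4.4 × 10^-5 × 9.54 × 10^5 × 39 = 1637 m³
Total ΔV = 1.282 × 10^5 + 1637 = 1.299 × 10^5 m³

ΔV ≈ 1.3 × 10^5 m³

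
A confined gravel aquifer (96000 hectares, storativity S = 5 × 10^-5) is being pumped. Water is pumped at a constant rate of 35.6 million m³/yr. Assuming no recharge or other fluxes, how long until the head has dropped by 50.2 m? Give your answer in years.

t ≈ 0.0677 years

A = 96000 hectares = 9.6 × 10^8 m²
ΔV = S × A × Δh = 5 × 10^-5 × 9.6 × 10^8 × 50.2 = 2.41 × 10^6 m³
Q = 35.6 million m³/yr = 97530 m³/d
t = ΔV / Q = 2.41 × 10^6 m³ / 97530 m³/d = 24.71 d
t = 24.71 d ≈ 0.06769 years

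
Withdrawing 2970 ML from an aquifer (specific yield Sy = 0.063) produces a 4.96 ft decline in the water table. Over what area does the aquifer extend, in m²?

A ≈ 3.12 × 10^7 m²

Δh = 4.96 ft = 1.512 m
ΔV = 2970 ML = 2.97 × 10^6 m³
A = ΔV / (Sy × Δh) = 2.97 × 10^6 / (0.063 × 1.512) = 3.118 × 10^7 m²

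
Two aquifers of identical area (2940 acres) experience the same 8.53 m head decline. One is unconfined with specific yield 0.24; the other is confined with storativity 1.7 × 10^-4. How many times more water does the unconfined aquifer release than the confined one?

A = 2940 acres = 1.19 × 10^7 m²
Unconfined: ΔV_u = Sy × A × Δh = 0.24 × 1.19 × 10^7 × 8.53 = 2.436 × 10^7 m³
Confined: ΔV_c = S × A × Δh = 1.7 × 10^-4 × 1.19 × 10^7 × 8.53 = 17250 m³
Ratio = ΔV_u / ΔV_c = Sy / S = 0.24 / 1.7 × 10^-4 = 1412

ΔV_u / ΔV_c ≈ 1410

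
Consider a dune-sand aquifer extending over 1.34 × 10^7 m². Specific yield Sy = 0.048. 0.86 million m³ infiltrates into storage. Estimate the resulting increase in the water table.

ΔV = 0.86 million m³ = 8.6 × 10^5 m³
Δh = ΔV / (Sy × A) = 8.6 × 10^5 m³ / (0.048 × 1.34 × 10^7 m²) = 1.337 m

Δh ≈ 1.34 m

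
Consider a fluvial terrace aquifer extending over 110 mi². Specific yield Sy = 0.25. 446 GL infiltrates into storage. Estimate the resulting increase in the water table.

Δh ≈ 6.26 m

A = 110 mi² = 2.849 × 10^8 m²
ΔV = 446 GL = 4.46 × 10^8 m³
Δh = ΔV / (Sy × A) = 4.46 × 10^8 m³ / (0.25 × 2.849 × 10^8 m²) = 6.262 m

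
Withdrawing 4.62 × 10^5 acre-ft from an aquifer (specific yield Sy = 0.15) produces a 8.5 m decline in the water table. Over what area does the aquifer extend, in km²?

A ≈ 447 km²

ΔV = 4.62 × 10^5 acre-ft = 5.699 × 10^8 m³
A = ΔV / (Sy × Δh) = 5.699 × 10^8 / (0.15 × 8.5) = 4.47 × 10^8 m²
A = 4.47 × 10^8 m² = 447 km²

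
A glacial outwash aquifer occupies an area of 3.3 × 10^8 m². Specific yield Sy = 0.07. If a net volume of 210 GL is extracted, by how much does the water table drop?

Δh ≈ 9.09 m

ΔV = 210 GL = 2.1 × 10^8 m³
Δh = ΔV / (Sy × A) = 2.1 × 10^8 m³ / (0.07 × 3.3 × 10^8 m²) = 9.091 m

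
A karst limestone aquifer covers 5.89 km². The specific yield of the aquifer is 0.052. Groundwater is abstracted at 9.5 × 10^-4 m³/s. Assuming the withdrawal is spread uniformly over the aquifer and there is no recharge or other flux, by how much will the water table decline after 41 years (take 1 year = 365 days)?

A = 5.89 km² = 5.89 × 10^6 m²
Q = 9.5 × 10^-4 m³/s = 82.08 m³/d
t = 41 years = 14960 d
ΔV = Q × t = 82.08 m³/d × 14960 d = 1.228 × 10^6 m³
Δh = ΔV / (Sy × A) = 1.228 × 10^6 / (0.052 × 5.89 × 10^6) = 4.01 m

Δh ≈ 4.01 m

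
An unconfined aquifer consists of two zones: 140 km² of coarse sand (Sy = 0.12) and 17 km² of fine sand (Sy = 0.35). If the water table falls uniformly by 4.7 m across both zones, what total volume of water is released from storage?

A₁ = 140 km² = 1.4 × 10^8 m²; A₂ = 17 km² = 1.7 × 10^7 m²
ΔV₁ = 0.12 × 1.4 × 10^8 × 4.7 = 7.896 × 10^7 m³
ΔV₂ = 0.35 × 1.7 × 10^7 × 4.7 = 2.796 × 10^7 m³
ΔV = ΔV₁ + ΔV₂ = 1.069 × 10^8 m³

ΔV ≈ 1.07 × 10^8 m³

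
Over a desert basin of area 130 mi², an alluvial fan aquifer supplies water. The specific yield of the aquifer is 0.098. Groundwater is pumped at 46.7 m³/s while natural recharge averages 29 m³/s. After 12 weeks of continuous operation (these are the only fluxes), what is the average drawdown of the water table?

A = 130 mi² = 3.367 × 10^8 m²
Net abstraction = 46.7 − 29 = 17.7 m³/s
Q_net = 17.7 m³/s = 1.529 × 10^6 m³/d
t = 12 weeks = 84 d
ΔV = Q × t = 1.529 × 10^6 m³/d × 84 d = 1.285 × 10^8 m³
Δh = ΔV / (Sy × A) = 1.285 × 10^8 / (0.098 × 3.367 × 10^8) = 3.893 m

Δh ≈ 3.89 m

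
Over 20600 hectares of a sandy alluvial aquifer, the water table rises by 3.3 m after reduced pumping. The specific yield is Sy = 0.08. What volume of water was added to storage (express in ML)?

A = 20600 hectares = 2.06 × 10^8 m²
ΔV = Sy × A × Δh = 0.08 × 2.06 × 10^8 m² × 3.3 m = 5.438 × 10^7 m³
ΔV = 5.438 × 10^7 m³ = 54380 ML

ΔV ≈ 54400 ML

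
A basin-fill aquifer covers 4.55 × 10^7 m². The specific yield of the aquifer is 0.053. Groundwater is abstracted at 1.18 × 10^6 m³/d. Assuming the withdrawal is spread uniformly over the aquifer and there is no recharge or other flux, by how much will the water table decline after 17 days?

Δh ≈ 8.32 m

ΔV = Q × t = 1.18 × 10^6 m³/d × 17 d = 2.006 × 10^7 m³
Δh = ΔV / (Sy × A) = 2.006 × 10^7 / (0.053 × 4.55 × 10^7) = 8.318 m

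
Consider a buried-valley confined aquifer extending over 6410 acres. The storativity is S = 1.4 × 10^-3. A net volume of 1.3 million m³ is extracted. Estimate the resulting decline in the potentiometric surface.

A = 6410 acres = 2.594 × 10^7 m²
ΔV = 1.3 million m³ = 1.3 × 10^6 m³
Δh = ΔV / (S × A) = 1.3 × 10^6 m³ / (0.0014 × 2.594 × 10^7 m²) = 35.8 m

Δh ≈ 35.8 m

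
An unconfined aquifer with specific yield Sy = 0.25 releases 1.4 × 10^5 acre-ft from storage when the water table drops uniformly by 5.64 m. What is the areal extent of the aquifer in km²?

A ≈ 122 km²

ΔV = 1.4 × 10^5 acre-ft = 1.727 × 10^8 m³
A = ΔV / (Sy × Δh) = 1.727 × 10^8 / (0.25 × 5.64) = 1.225 × 10^8 m²
A = 1.225 × 10^8 m² = 122.5 km²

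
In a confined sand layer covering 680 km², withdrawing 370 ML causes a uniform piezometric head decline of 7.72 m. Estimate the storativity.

A = 680 km² = 6.8 × 10^8 m²
ΔV = 370 ML = 3.7 × 10^5 m³
S = ΔV / (A × Δh) = 3.7 × 10^5 m³ / (6.8 × 10^8 m² × 7.72 m) = 7.048 × 10^-5

S ≈ 7 × 10^-5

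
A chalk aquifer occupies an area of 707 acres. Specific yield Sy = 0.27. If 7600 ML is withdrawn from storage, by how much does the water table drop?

Δh ≈ 9.84 m

A = 707 acres = 2.861 × 10^6 m²
ΔV = 7600 ML = 7.6 × 10^6 m³
Δh = ΔV / (Sy × A) = 7.6 × 10^6 m³ / (0.27 × 2.861 × 10^6 m²) = 9.838 m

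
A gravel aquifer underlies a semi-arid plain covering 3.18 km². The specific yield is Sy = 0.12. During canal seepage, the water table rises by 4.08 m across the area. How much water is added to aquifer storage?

A = 3.18 km² = 3.18 × 10^6 m²
ΔV = Sy × A × Δh = 0.12 × 3.18 × 10^6 m² × 4.08 m = 1.557 × 10^6 m³

ΔV ≈ 1.56 × 10^6 m³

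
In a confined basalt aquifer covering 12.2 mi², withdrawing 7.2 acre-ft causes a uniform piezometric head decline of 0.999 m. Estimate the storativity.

S ≈ 2.8 × 10^-4

A = 12.2 mi² = 3.16 × 10^7 m²
ΔV = 7.2 acre-ft = 8881 m³
S = ΔV / (A × Δh) = 8881 m³ / (3.16 × 10^7 m² × 0.999 m) = 2.813 × 10^-4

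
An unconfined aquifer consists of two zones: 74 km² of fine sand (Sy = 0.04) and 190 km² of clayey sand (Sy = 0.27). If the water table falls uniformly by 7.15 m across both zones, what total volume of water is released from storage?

ΔV ≈ 3.88 × 10^8 m³

A₁ = 74 km² = 7.4 × 10^7 m²; A₂ = 190 km² = 1.9 × 10^8 m²
ΔV₁ = 0.04 × 7.4 × 10^7 × 7.15 = 2.116 × 10^7 m³
ΔV₂ = 0.27 × 1.9 × 10^8 × 7.15 = 3.668 × 10^8 m³
ΔV = ΔV₁ + ΔV₂ = 3.88 × 10^8 m³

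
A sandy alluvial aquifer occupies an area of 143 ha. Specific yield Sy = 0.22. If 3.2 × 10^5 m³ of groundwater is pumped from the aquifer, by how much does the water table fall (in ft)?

A = 143 ha = 1.43 × 10^6 m²
Δh = ΔV / (Sy × A) = 3.2 × 10^5 m³ / (0.22 × 1.43 × 10^6 m²) = 1.017 m
Δh = 1.017 m = 3.337 ft

Δh ≈ 3.34 ft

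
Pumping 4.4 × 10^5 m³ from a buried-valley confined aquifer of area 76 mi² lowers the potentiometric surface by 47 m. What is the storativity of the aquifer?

A = 76 mi² = 1.968 × 10^8 m²
S = ΔV / (A × Δh) = 4.4 × 10^5 m³ / (1.968 × 10^8 m² × 47 m) = 4.756 × 10^-5

S ≈ 4.8 × 10^-5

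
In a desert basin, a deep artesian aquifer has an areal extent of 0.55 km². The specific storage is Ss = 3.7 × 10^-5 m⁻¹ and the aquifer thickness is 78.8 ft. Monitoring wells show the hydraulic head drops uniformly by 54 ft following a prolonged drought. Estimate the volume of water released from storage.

ΔV ≈ 8040 m³

b = 78.8 ft = 24.02 m
S = Ss × b = 3.7 × 10^-5 m⁻¹ × 24.02 m = 8.887 × 10^-4
A = 0.55 km² = 5.5 × 10^5 m²
Δh = 54 ft = 16.46 m
ΔV = S × A × Δh = 8.887 × 10^-4 × 5.5 × 10^5 m² × 16.46 m = 8045 m³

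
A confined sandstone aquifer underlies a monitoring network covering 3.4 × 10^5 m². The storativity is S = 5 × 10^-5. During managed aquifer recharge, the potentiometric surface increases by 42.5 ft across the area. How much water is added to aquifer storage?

Δh = 42.5 ft = 12.95 m
ΔV = S × A × Δh = 5 × 10^-5 × 3.4 × 10^5 m² × 12.95 m = 220.2 m³

ΔV ≈ 220 m³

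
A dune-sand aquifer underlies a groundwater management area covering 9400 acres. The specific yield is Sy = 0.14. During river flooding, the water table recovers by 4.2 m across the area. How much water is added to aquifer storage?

A = 9400 acres = 3.804 × 10^7 m²
ΔV = Sy × A × Δh = 0.14 × 3.804 × 10^7 m² × 4.2 m = 2.237 × 10^7 m³

ΔV ≈ 2.24 × 10^7 m³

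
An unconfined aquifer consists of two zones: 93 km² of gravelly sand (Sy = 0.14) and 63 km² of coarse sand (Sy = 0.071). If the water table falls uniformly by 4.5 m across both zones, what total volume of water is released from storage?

ΔV ≈ 7.87 × 10^7 m³

A₁ = 93 km² = 9.3 × 10^7 m²; A₂ = 63 km² = 6.3 × 10^7 m²
ΔV₁ = 0.14 × 9.3 × 10^7 × 4.5 = 5.859 × 10^7 m³
ΔV₂ = 0.071 × 6.3 × 10^7 × 4.5 = 2.013 × 10^7 m³
ΔV = ΔV₁ + ΔV₂ = 7.872 × 10^7 m³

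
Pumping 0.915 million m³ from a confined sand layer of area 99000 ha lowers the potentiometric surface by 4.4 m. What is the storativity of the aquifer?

A = 99000 ha = 9.9 × 10^8 m²
ΔV = 0.915 million m³ = 9.15 × 10^5 m³
S = ΔV / (A × Δh) = 9.15 × 10^5 m³ / (9.9 × 10^8 m² × 4.4 m) = 2.101 × 10^-4

S ≈ 2.1 × 10^-4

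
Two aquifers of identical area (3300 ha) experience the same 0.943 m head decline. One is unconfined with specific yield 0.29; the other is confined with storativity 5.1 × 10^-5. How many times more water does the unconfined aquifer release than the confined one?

ΔV_u / ΔV_c ≈ 5690

A = 3300 ha = 3.3 × 10^7 m²
Unconfined: ΔV_u = Sy × A × Δh = 0.29 × 3.3 × 10^7 × 0.943 = 9.025 × 10^6 m³
Confined: ΔV_c = S × A × Δh = 5.1 × 10^-5 × 3.3 × 10^7 × 0.943 = 1587 m³
Ratio = ΔV_u / ΔV_c = Sy / S = 0.29 / 5.1 × 10^-5 = 5686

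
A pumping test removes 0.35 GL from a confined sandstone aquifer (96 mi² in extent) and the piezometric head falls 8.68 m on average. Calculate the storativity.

A = 96 mi² = 2.486 × 10^8 m²
ΔV = 0.35 GL = 3.5 × 10^5 m³
S = ΔV / (A × Δh) = 3.5 × 10^5 m³ / (2.486 × 10^8 m² × 8.68 m) = 1.622 × 10^-4

S ≈ 1.6 × 10^-4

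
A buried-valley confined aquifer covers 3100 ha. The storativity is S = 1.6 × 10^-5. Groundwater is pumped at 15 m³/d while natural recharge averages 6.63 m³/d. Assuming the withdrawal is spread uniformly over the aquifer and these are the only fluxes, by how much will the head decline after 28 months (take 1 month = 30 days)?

Δh ≈ 14.2 m

A = 3100 ha = 3.1 × 10^7 m²
Net abstraction = 15 − 6.63 = 8.37 m³/d
t = 28 months = 840 d
ΔV = Q × t = 8.37 m³/d × 840 d = 7031 m³
Δh = ΔV / (S × A) = 7031 / (1.6 × 10^-5 × 3.1 × 10^7) = 14.18 m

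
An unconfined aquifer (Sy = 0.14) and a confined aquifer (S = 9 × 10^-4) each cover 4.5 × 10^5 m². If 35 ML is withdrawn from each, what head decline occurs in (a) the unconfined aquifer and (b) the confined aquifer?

ΔV = 35 ML = 35000 m³
Unconfined: Δh_u = ΔV/(Sy·A) = 35000/(0.14 × 4.5 × 10^5) = 0.5556 m
Confined: Δh_c = ΔV/(S·A) = 35000/(9 × 10^-4 × 4.5 × 10^5) = 86.42 m

Δh_u ≈ 0.556 m; Δh_c ≈ 86.4 m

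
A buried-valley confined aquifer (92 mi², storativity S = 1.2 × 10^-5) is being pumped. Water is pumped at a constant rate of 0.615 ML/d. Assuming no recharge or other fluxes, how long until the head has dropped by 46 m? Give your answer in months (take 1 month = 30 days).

t ≈ 7.13 months

A = 92 mi² = 2.383 × 10^8 m²
ΔV = S × A × Δh = 1.2 × 10^-5 × 2.383 × 10^8 × 46 = 1.315 × 10^5 m³
Q = 0.615 ML/d = 615 m³/d
t = ΔV / Q = 1.315 × 10^5 m³ / 615 m³/d = 213.9 d
t = 213.9 d ≈ 7.129 months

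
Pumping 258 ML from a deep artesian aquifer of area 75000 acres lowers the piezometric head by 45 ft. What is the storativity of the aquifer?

A = 75000 acres = 3.035 × 10^8 m²
Δh = 45 ft = 13.72 m
ΔV = 258 ML = 2.58 × 10^5 m³
S = ΔV / (A × Δh) = 2.58 × 10^5 m³ / (3.035 × 10^8 m² × 13.72 m) = 6.197 × 10^-5

S ≈ 6.2 × 10^-5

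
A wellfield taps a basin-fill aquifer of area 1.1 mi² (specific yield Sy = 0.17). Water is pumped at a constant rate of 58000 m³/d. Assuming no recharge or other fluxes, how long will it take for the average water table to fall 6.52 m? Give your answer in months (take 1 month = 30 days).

A = 1.1 mi² = 2.849 × 10^6 m²
ΔV = Sy × A × Δh = 0.17 × 2.849 × 10^6 × 6.52 = 3.158 × 10^6 m³
t = ΔV / Q = 3.158 × 10^6 m³ / 58000 m³/d = 54.45 d
t = 54.45 d ≈ 1.815 months

t ≈ 1.81 months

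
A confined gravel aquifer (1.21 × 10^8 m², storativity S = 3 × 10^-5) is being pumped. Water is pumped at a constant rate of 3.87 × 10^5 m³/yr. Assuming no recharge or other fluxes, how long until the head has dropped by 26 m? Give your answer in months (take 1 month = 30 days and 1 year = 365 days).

ΔV = S × A × Δh = 3 × 10^-5 × 1.21 × 10^8 × 26 = 94380 m³
Q = 3.87 × 10^5 m³/yr = 1060 m³/d
t = ΔV / Q = 94380 m³ / 1060 m³/d = 89.01 d
t = 89.01 d ≈ 2.967 months

t ≈ 2.97 months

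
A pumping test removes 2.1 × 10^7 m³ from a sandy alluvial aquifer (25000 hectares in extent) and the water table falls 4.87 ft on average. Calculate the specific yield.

Sy ≈ 0.057

A = 25000 hectares = 2.5 × 10^8 m²
Δh = 4.87 ft = 1.484 m
Sy = ΔV / (A × Δh) = 2.1 × 10^7 m³ / (2.5 × 10^8 m² × 1.484 m) = 0.05659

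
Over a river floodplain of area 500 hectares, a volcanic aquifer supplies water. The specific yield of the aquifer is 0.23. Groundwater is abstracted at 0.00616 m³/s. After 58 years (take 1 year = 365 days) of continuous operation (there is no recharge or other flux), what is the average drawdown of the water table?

Δh ≈ 9.8 m

A = 500 hectares = 5 × 10^6 m²
Q = 0.00616 m³/s = 532.2 m³/d
t = 58 years = 21170 d
ΔV = Q × t = 532.2 m³/d × 21170 d = 1.127 × 10^7 m³
Δh = ΔV / (Sy × A) = 1.127 × 10^7 / (0.23 × 5 × 10^6) = 9.798 m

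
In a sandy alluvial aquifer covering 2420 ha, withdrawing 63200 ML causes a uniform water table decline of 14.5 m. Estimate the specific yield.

Sy ≈ 0.18

A = 2420 ha = 2.42 × 10^7 m²
ΔV = 63200 ML = 6.32 × 10^7 m³
Sy = ΔV / (A × Δh) = 6.32 × 10^7 m³ / (2.42 × 10^7 m² × 14.5 m) = 0.1801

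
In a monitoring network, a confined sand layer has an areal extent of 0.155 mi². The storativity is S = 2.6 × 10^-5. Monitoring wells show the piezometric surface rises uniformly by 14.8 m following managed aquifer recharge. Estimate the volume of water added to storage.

A = 0.155 mi² = 4.014 × 10^5 m²
ΔV = S × A × Δh = 2.6 × 10^-5 × 4.014 × 10^5 m² × 14.8 m = 154.5 m³

ΔV ≈ 154 m³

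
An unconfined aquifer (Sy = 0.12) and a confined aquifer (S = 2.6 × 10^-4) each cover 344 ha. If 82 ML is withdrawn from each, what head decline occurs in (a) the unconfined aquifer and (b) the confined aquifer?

Δh_u ≈ 0.199 m; Δh_c ≈ 91.7 m

A = 344 ha = 3.44 × 10^6 m²
ΔV = 82 ML = 82000 m³
Unconfined: Δh_u = ΔV/(Sy·A) = 82000/(0.12 × 3.44 × 10^6) = 0.1986 m
Confined: Δh_c = ΔV/(S·A) = 82000/(2.6 × 10^-4 × 3.44 × 10^6) = 91.68 m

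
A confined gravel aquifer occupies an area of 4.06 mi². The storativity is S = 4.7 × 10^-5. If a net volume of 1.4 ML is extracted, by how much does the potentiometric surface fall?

A = 4.06 mi² = 1.052 × 10^7 m²
ΔV = 1.4 ML = 1400 m³
Δh = ΔV / (S × A) = 1400 m³ / (4.7 × 10^-5 × 1.052 × 10^7 m²) = 2.833 m

Δh ≈ 2.83 m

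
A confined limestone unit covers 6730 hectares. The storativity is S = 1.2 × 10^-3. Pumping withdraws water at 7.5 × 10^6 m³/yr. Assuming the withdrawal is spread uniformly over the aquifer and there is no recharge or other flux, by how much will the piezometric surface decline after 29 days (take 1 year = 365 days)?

A = 6730 hectares = 6.73 × 10^7 m²
Q = 7.5 × 10^6 m³/yr = 20550 m³/d
ΔV = Q × t = 20550 m³/d × 29 d = 5.959 × 10^5 m³
Δh = ΔV / (S × A) = 5.959 × 10^5 / (0.0012 × 6.73 × 10^7) = 7.379 m

Δh ≈ 7.38 m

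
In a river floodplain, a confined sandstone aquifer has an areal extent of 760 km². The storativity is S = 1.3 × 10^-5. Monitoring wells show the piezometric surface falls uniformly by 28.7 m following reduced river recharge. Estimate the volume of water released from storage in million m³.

A = 760 km² = 7.6 × 10^8 m²
ΔV = S × A × Δh = 1.3 × 10^-5 × 7.6 × 10^8 m² × 28.7 m = 2.836 × 10^5 m³
ΔV = 2.836 × 10^5 m³ = 0.2836 million m³

ΔV ≈ 0.284 million m³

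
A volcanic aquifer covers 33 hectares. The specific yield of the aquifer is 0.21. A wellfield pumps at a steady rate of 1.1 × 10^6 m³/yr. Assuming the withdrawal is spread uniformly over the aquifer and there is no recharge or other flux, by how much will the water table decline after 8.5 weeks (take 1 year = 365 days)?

A = 33 hectares = 3.3 × 10^5 m²
Q = 1.1 × 10^6 m³/yr = 3014 m³/d
t = 8.5 weeks = 59.5 d
ΔV = Q × t = 3014 m³/d × 59.5 d = 1.793 × 10^5 m³
Δh = ΔV / (Sy × A) = 1.793 × 10^5 / (0.21 × 3.3 × 10^5) = 2.588 m

Δh ≈ 2.59 m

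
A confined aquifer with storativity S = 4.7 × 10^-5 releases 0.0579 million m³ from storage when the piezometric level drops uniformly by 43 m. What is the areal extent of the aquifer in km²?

ΔV = 0.0579 million m³ = 57900 m³
A = ΔV / (S × Δh) = 57900 / (4.7 × 10^-5 × 43) = 2.865 × 10^7 m²
A = 2.865 × 10^7 m² = 28.65 km²

A ≈ 28.6 km²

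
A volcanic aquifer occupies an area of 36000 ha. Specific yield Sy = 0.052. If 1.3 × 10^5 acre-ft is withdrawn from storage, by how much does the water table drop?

Δh ≈ 8.57 m

A = 36000 ha = 3.6 × 10^8 m²
ΔV = 1.3 × 10^5 acre-ft = 1.604 × 10^8 m³
Δh = ΔV / (Sy × A) = 1.604 × 10^8 m³ / (0.052 × 3.6 × 10^8 m²) = 8.566 m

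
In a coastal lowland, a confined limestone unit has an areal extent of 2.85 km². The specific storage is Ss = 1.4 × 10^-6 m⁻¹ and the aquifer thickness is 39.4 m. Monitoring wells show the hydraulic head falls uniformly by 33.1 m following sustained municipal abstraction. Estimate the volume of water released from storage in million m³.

S = Ss × b = 1.4 × 10^-6 m⁻¹ × 39.4 m = 5.516 × 10^-5
A = 2.85 km² = 2.85 × 10^6 m²
ΔV = S × A × Δh = 5.516 × 10^-5 × 2.85 × 10^6 m² × 33.1 m = 5204 m³
ΔV = 5204 m³ = 0.005204 million m³

ΔV ≈ 0.0052 million m³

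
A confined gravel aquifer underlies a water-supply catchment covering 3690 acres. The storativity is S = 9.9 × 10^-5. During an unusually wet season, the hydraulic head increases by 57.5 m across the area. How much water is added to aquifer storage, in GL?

A = 3690 acres = 1.493 × 10^7 m²
ΔV = S × A × Δh = 9.9 × 10^-5 × 1.493 × 10^7 m² × 57.5 m = 85010 m³
ΔV = 85010 m³ = 0.08501 GL

ΔV ≈ 0.085 GL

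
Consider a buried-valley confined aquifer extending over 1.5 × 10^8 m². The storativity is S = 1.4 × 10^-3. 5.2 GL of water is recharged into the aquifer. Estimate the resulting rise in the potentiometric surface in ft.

Δh ≈ 81.2 ft

ΔV = 5.2 GL = 5.2 × 10^6 m³
Δh = ΔV / (S × A) = 5.2 × 10^6 m³ / (0.0014 × 1.5 × 10^8 m²) = 24.76 m
Δh = 24.76 m = 81.24 ft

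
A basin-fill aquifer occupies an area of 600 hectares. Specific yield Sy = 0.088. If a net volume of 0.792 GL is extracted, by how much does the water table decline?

A = 600 hectares = 6 × 10^6 m²
ΔV = 0.792 GL = 7.92 × 10^5 m³
Δh = ΔV / (Sy × A) = 7.92 × 10^5 m³ / (0.088 × 6 × 10^6 m²) = 1.5 m

Δh ≈ 1.5 m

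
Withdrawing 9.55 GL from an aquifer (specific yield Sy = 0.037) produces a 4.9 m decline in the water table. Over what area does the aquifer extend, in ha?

A ≈ 5270 ha

ΔV = 9.55 GL = 9.55 × 10^6 m³
A = ΔV / (Sy × Δh) = 9.55 × 10^6 / (0.037 × 4.9) = 5.268 × 10^7 m²
A = 5.268 × 10^7 m² = 5268 ha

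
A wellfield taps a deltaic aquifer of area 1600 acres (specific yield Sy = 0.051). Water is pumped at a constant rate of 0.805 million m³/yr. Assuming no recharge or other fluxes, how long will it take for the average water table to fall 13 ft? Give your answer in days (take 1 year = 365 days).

t ≈ 593 days

A = 1600 acres = 6.475 × 10^6 m²
Δh = 13 ft = 3.962 m
ΔV = Sy × A × Δh = 0.051 × 6.475 × 10^6 × 3.962 = 1.308 × 10^6 m³
Q = 0.805 million m³/yr = 2205 m³/d
t = ΔV / Q = 1.308 × 10^6 m³ / 2205 m³/d = 593.3 d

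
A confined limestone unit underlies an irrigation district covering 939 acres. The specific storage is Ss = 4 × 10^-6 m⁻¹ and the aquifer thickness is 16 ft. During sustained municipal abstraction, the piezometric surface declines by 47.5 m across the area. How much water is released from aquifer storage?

ΔV ≈ 3520 m³

b = 16 ft = 4.877 m
S = Ss × b = 4 × 10^-6 m⁻¹ × 4.877 m = 1.951 × 10^-5
A = 939 acres = 3.8 × 10^6 m²
ΔV = S × A × Δh = 1.951 × 10^-5 × 3.8 × 10^6 m² × 47.5 m = 3521 m³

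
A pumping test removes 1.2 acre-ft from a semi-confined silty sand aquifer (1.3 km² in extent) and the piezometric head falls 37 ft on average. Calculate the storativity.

S ≈ 1 × 10^-4

A = 1.3 km² = 1.3 × 10^6 m²
Δh = 37 ft = 11.28 m
ΔV = 1.2 acre-ft = 1480 m³
S = ΔV / (A × Δh) = 1480 m³ / (1.3 × 10^6 m² × 11.28 m) = 1.01 × 10^-4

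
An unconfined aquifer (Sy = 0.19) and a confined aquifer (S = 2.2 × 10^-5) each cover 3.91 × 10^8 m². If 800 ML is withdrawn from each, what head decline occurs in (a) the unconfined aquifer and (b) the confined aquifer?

Δh_u ≈ 0.0108 m; Δh_c ≈ 93 m

ΔV = 800 ML = 8 × 10^5 m³
Unconfined: Δh_u = ΔV/(Sy·A) = 8 × 10^5/(0.19 × 3.91 × 10^8) = 0.01077 m
Confined: Δh_c = ΔV/(S·A) = 8 × 10^5/(2.2 × 10^-5 × 3.91 × 10^8) = 93 m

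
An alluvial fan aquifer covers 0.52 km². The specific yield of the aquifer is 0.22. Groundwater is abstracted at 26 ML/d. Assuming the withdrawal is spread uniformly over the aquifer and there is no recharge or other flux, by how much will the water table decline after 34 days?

A = 0.52 km² = 5.2 × 10^5 m²
Q = 26 ML/d = 26000 m³/d
ΔV = Q × t = 26000 m³/d × 34 d = 8.84 × 10^5 m³
Δh = ΔV / (Sy × A) = 8.84 × 10^5 / (0.22 × 5.2 × 10^5) = 7.727 m

Δh ≈ 7.73 m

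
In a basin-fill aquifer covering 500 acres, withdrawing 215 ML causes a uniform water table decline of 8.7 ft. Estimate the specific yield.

A = 500 acres = 2.023 × 10^6 m²
Δh = 8.7 ft = 2.652 m
ΔV = 215 ML = 2.15 × 10^5 m³
Sy = ΔV / (A × Δh) = 2.15 × 10^5 m³ / (2.023 × 10^6 m² × 2.652 m) = 0.04007

Sy ≈ 0.04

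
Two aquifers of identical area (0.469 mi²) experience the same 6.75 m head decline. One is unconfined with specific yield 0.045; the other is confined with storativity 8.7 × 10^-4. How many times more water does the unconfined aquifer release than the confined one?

ΔV_u / ΔV_c ≈ 51.7

A = 0.469 mi² = 1.215 × 10^6 m²
Unconfined: ΔV_u = Sy × A × Δh = 0.045 × 1.215 × 10^6 × 6.75 = 3.69 × 10^5 m³
Confined: ΔV_c = S × A × Δh = 8.7 × 10^-4 × 1.215 × 10^6 × 6.75 = 7133 m³
Ratio = ΔV_u / ΔV_c = Sy / S = 0.045 / 8.7 × 10^-4 = 51.72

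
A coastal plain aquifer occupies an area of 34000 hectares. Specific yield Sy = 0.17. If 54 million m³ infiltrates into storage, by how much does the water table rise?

Δh ≈ 0.934 m

A = 34000 hectares = 3.4 × 10^8 m²
ΔV = 54 million m³ = 5.4 × 10^7 m³
Δh = ΔV / (Sy × A) = 5.4 × 10^7 m³ / (0.17 × 3.4 × 10^8 m²) = 0.9343 m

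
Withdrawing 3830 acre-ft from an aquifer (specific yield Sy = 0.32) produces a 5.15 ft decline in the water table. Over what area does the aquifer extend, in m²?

A ≈ 9.41 × 10^6 m²

Δh = 5.15 ft = 1.57 m
ΔV = 3830 acre-ft = 4.724 × 10^6 m³
A = ΔV / (Sy × Δh) = 4.724 × 10^6 / (0.32 × 1.57) = 9.405 × 10^6 m²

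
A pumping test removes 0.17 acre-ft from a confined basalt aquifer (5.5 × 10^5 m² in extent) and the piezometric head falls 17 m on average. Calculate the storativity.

ΔV = 0.17 acre-ft = 209.7 m³
S = ΔV / (A × Δh) = 209.7 m³ / (5.5 × 10^5 m² × 17 m) = 2.243 × 10^-5

S ≈ 2.2 × 10^-5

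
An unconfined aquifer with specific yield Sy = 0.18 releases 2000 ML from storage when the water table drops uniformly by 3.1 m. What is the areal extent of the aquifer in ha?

A ≈ 358 ha

ΔV = 2000 ML = 2 × 10^6 m³
A = ΔV / (Sy × Δh) = 2 × 10^6 / (0.18 × 3.1) = 3.584 × 10^6 m²
A = 3.584 × 10^6 m² = 358.4 ha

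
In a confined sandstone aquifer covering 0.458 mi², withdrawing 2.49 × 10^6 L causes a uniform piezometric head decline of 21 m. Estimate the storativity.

S ≈ 1 × 10^-4

A = 0.458 mi² = 1.186 × 10^6 m²
ΔV = 2.49 × 10^6 L = 2490 m³
S = ΔV / (A × Δh) = 2490 m³ / (1.186 × 10^6 m² × 21 m) = 9.996 × 10^-5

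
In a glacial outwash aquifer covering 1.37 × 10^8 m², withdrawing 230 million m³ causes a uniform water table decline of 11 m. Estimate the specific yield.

ΔV = 230 million m³ = 2.3 × 10^8 m³
Sy = ΔV / (A × Δh) = 2.3 × 10^8 m³ / (1.37 × 10^8 m² × 11 m) = 0.1526

Sy ≈ 0.15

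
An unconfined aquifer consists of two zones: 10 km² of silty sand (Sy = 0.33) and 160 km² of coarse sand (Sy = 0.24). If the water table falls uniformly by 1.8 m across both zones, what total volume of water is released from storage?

ΔV ≈ 7.51 × 10^7 m³

A₁ = 10 km² = 1 × 10^7 m²; A₂ = 160 km² = 1.6 × 10^8 m²
ΔV₁ = 0.33 × 1 × 10^7 × 1.8 = 5.94 × 10^6 m³
ΔV₂ = 0.24 × 1.6 × 10^8 × 1.8 = 6.912 × 10^7 m³
ΔV = ΔV₁ + ΔV₂ = 7.506 × 10^7 m³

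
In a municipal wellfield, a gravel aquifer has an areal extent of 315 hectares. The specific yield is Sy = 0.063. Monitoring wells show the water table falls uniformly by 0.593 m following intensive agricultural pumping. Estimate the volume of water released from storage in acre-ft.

A = 315 hectares = 3.15 × 10^6 m²
ΔV = Sy × A × Δh = 0.063 × 3.15 × 10^6 m² × 0.593 m = 1.177 × 10^5 m³
ΔV = 1.177 × 10^5 m³ = 95.41 acre-ft

ΔV ≈ 95.4 acre-ft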